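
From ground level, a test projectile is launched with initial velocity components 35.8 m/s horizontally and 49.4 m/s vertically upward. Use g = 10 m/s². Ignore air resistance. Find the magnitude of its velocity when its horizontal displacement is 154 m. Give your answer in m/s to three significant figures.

36.4 m/s

At x = 154 m, t = x/vₓ = 154/35.80 = 4.302 s.
Vertical velocity there: v_y = v_y0 − g t = 49.40 − 10.0 × 4.302 = 6.383 m/s.
Speed: √(vₓ² + v_y²) = √(35.80² + 6.383²) = 36.36 m/s.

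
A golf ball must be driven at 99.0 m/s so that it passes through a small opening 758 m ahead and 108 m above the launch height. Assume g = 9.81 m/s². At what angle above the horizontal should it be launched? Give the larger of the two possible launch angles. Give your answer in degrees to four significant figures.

62.48°

Trajectory: y = x tanθ − g x² (1 + tan²θ)/(2v₀²). With x = 758, y = 108, v₀ = 99.0, g = 9.81:
287.5 tan²θ − 758 tanθ + (395.5) = 0.
tanθ = [758 ± √(758² − 4 × 287.5 × (395.5))] / (2 × 287.5) = (758 ± 345.9) / 575.1, giving tanθ = 0.7167 or 1.919.
θ = 35.63° or 62.48°; the larger is 62.48°.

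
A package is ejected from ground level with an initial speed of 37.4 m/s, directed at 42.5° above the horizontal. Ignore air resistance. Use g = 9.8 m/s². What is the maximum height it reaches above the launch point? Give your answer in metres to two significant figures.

33 m

Horizontal component vₓ = 37.40 cos 42.5° = 27.57 m/s; vertical v_y0 = 37.40 sin 42.5° = 25.27 m/s.
Peak height H = v_y0² / (2g) = 638.43 / 19.60 = 32.57 m.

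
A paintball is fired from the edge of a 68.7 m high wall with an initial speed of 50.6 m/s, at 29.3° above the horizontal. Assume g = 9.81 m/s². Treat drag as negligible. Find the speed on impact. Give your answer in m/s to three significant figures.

Components: vₓ = 50.60 cos 29.3° = 44.13 m/s, v_y0 = 50.60 sin 29.3° = 24.76 m/s.
Vertical motion (up positive, ground at y = 0): 4.905 t² − (24.76) t − 68.7 = 0, so t = (24.76 + √(24.76² + 2·9.81·68.7)) / 9.81 = (24.76 + 44.28) / 9.81 = 7.038 s.
Vertical velocity at impact: v_y = v_y0 − g t = 24.76 − 9.81 × 7.038 = −44.28 m/s.
Speed: |v| = √(vₓ² + v_y²) = √(44.13² + 44.28²) = 62.52 m/s.

62.5 m/s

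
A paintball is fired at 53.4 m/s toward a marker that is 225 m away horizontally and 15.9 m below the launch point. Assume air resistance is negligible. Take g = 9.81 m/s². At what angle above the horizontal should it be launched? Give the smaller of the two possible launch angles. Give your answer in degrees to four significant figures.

Trajectory: y = x tanθ − g x² (1 + tan²θ)/(2v₀²). With x = 225, y = −15.9, v₀ = 53.4, g = 9.81:
87.08 tan²θ − 225 tanθ + (71.18) = 0.
tanθ = [225 ± √(225² − 4 × 87.08 × (71.18))] / (2 × 87.08) = (225 ± 160.7) / 174.2, giving tanθ = 0.3691 or 2.215.
θ = 20.26° or 65.70°; the smaller is 20.26°.

20.26°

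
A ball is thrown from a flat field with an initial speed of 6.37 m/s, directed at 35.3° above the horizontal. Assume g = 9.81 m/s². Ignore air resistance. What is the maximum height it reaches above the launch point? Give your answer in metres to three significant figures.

0.691 m

Resolve: vₓ = 6.370 cos 35.3° = 5.199 m/s and v_y0 = 6.370 sin 35.3° = 3.681 m/s.
At the apex v_y = 0, so H = v_y0²/(2g) = 3.681²/19.62 = 0.6906 m.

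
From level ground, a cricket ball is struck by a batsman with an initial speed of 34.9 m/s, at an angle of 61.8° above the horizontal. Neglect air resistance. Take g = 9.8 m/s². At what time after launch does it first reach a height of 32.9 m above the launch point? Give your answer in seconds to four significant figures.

1.368 s

Resolve: vₓ = 34.90 cos 61.8° = 16.49 m/s and v_y0 = 34.90 sin 61.8° = 30.76 m/s.
Set y = v_y0 t − ½ g t² = 32.9: 4.900 t² − 30.76 t + 32.9 = 0.
Quadratic formula: t = (30.76 ± √301.18) / 9.80 = (30.76 ± 17.35) / 9.80 → t = 1.368 s or 4.909 s.
The first (ascending) time is 1.368 s.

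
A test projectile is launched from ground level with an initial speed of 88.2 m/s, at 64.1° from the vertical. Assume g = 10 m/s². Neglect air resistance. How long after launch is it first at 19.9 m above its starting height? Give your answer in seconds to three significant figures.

0.557 s

vₓ = 88.20 sin 64.1° = 79.34 m/s; v_y0 = 88.20 cos 64.1° = 38.53 m/s.
Set y = v_y0 t − ½ g t² = 19.9: 5.000 t² − 38.53 t + 19.9 = 0.
t = [38.53 ± √(38.53² − 2·10.0·19.9)] / 10.0 = (38.53 ± 32.96) / 10.0, so t = 0.5568 s or t = 7.148 s.
The first (ascending) time is 0.5568 s.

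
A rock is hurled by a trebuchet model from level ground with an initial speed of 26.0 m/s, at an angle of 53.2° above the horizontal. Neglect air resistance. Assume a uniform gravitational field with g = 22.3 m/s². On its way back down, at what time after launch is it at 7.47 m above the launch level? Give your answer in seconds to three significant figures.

Horizontal component vₓ = 26.00 cos 53.2° = 15.57 m/s; vertical v_y0 = 26.00 sin 53.2° = 20.82 m/s.
Require v_y0 t − ½ g t² = 7.47, i.e. 11.15 t² − 20.82 t + 7.47 = 0.
Quadratic formula: t = (20.82 ± √100.27) / 22.3 = (20.82 ± 10.01) / 22.3 → t = 0.4846 s or 1.383 s.
The descending-branch root is 1.383 s.

1.38 s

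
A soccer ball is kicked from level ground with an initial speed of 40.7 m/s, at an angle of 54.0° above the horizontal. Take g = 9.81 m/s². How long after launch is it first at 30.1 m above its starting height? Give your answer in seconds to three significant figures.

1.09 s

Resolve: vₓ = 40.70 cos 54.0° = 23.92 m/s and v_y0 = 40.70 sin 54.0° = 32.93 m/s.
Set y = v_y0 t − ½ g t² = 30.1: 4.905 t² − 32.93 t + 30.1 = 0.
Quadratic formula: t = (32.93 ± √493.62) / 9.81 = (32.93 ± 22.22) / 9.81 → t = 1.092 s or 5.621 s.
The first (ascending) time is 1.092 s.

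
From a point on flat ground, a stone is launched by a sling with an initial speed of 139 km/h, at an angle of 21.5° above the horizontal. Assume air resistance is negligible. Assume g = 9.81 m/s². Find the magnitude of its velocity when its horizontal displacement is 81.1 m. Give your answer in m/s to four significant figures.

36.80 m/s

Convert: 139 km/h = 139/3.6 = 38.61 m/s.
vₓ = 38.61 cos 21.5° = 35.92 m/s; v_y0 = 38.61 sin 21.5° = 14.15 m/s.
x = vₓ t ⇒ t = 81.1/35.92 = 2.258 s.
Vertical velocity there: v_y = v_y0 − g t = 14.15 − 9.81 × 2.258 = −7.995 m/s.
Speed: √(vₓ² + v_y²) = √(35.92² + 7.995²) = 36.80 m/s.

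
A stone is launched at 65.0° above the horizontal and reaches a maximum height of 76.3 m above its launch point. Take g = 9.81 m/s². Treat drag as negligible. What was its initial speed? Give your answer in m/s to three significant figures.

42.7 m/s

At the peak v_y = 0, so v_y0 = √(2gH) = √(2 × 9.81 × 76.3) = 38.69 m/s.
v_y0 = v₀ sin θ ⇒ v₀ = 38.69 / sin 65.0° = 42.69 m/s.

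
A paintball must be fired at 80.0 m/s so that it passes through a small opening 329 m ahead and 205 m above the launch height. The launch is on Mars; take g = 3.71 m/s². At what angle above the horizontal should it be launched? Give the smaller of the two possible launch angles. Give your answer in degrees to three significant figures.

37.8°

Trajectory: y = x tanθ − g x² (1 + tan²θ)/(2v₀²). With x = 329, y = 205, v₀ = 80.0, g = 3.71:
31.37 tan²θ − 329 tanθ + (236.4) = 0.
tanθ = [329 ± √(329² − 4 × 31.37 × (236.4))] / (2 × 31.37) = (329 ± 280.3) / 62.75, giving tanθ = 0.7759 or 9.711.
θ = 37.81° or 84.12°; the smaller is 37.81°.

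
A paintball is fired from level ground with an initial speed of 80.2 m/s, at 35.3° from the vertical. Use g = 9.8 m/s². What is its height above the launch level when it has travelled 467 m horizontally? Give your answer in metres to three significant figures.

Horizontal component vₓ = 80.20 sin 35.3° = 46.34 m/s; vertical v_y0 = 80.20 cos 35.3° = 65.45 m/s.
At x = 467 m, t = x/vₓ = 467/46.34 = 10.08 s.
Height: y = v_y0 t − ½ g t² = 65.45 × 10.08 − 4.900 × 10.08² = 659.6 − 497.6 = 162.0 m.

162 m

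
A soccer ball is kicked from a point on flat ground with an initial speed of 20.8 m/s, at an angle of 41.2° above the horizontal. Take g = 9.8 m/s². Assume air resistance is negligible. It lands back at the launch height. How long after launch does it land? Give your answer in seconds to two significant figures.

2.8 s

Horizontal component vₓ = 20.80 cos 41.2° = 15.65 m/s; vertical v_y0 = 20.80 sin 41.2° = 13.70 m/s.
Time of flight on level ground: T = 2 v_y0 / g = 2 × 13.70 / 9.80 = 2.796 s.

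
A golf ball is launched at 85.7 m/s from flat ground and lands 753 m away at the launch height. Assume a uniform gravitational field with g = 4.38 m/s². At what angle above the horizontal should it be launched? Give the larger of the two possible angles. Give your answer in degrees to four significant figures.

76.66°

R = v₀² sin 2θ / g gives sin 2θ = gR/v₀² = 4.38·753/85.7² = 0.4491.
2θ = 26.68° or 180° − 26.68° = 153.3°, so θ = 13.34° or 76.66°.
The larger angle is 76.66°.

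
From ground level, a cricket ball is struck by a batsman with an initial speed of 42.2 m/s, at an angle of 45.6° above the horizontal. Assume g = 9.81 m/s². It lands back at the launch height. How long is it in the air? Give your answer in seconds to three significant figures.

6.15 s

Resolve: vₓ = 42.20 cos 45.6° = 29.53 m/s and v_y0 = 42.20 sin 45.6° = 30.15 m/s.
Landing at launch height ⇒ T = 2 v_y0 / g = 2 × 30.15 / 9.81 = 6.147 s.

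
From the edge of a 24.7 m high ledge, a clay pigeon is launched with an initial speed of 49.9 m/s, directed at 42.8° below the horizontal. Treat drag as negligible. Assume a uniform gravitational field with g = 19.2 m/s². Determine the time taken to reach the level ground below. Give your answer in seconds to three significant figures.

Resolve: vₓ = 49.90 cos 42.8° = 36.61 m/s and v_y0 = −33.90 m/s (downward).
With up positive and y = 0 at the ground: y(t) = 24.7 + (−33.90) t − 9.600 t². Setting y = 0 and taking the positive root: t = [−33.90 + √(33.90² + 2·19.2·24.7)] / 19.2 = (−33.90 + 45.80) / 19.2 = 0.6198 s.

0.620 s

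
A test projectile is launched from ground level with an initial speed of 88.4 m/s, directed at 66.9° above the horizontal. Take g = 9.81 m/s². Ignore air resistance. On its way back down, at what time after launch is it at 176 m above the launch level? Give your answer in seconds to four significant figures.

14.02 s

vₓ = 88.40 cos 66.9° = 34.68 m/s; v_y0 = 88.40 sin 66.9° = 81.31 m/s.
Set y = v_y0 t − ½ g t² = 176: 4.905 t² − 81.31 t + 176 = 0.
Quadratic formula: t = (81.31 ± √3158.6) / 9.81 = (81.31 ± 56.20) / 9.81 → t = 2.560 s or 14.02 s.
The descending-branch root is 14.02 s.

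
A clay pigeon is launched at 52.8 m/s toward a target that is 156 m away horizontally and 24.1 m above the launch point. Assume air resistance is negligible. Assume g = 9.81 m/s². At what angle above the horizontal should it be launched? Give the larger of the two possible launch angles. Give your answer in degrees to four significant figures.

72.37°

Trajectory: y = x tanθ − g x² (1 + tan²θ)/(2v₀²). With x = 156, y = 24.1, v₀ = 52.8, g = 9.81:
42.82 tan²θ − 156 tanθ + (66.92) = 0.
tanθ = [156 ± √(156² − 4 × 42.82 × (66.92))] / (2 × 42.82) = (156 ± 113.5) / 85.63, giving tanθ = 0.4967 or 3.147.
θ = 26.41° or 72.37°; the larger is 72.37°.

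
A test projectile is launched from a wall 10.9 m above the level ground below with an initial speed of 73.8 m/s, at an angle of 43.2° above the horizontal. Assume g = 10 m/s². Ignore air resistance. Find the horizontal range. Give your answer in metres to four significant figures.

554.9 m

Components: vₓ = 73.80 cos 43.2° = 53.80 m/s, v_y0 = 73.80 sin 43.2° = 50.52 m/s.
Vertical motion (up positive, ground at y = 0): 5.000 t² − (50.52) t − 10.9 = 0, so t = (50.52 + √(50.52² + 2·10.0·10.9)) / 10.0 = (50.52 + 52.63) / 10.0 = 10.32 s.
Horizontal distance: R = vₓ t = 53.80 × 10.32 = 554.9 m.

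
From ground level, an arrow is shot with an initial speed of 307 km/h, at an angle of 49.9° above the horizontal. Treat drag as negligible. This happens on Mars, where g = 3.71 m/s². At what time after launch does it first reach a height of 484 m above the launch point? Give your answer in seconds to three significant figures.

10.6 s

Convert: 307 km/h = 307/3.6 = 85.28 m/s.
Horizontal component vₓ = 85.28 cos 49.9° = 54.93 m/s; vertical v_y0 = 85.28 sin 49.9° = 65.23 m/s.
Set y = v_y0 t − ½ g t² = 484: 1.855 t² − 65.23 t + 484 = 0.
Quadratic formula: t = (65.23 ± √663.78) / 3.71 = (65.23 ± 25.76) / 3.71 → t = 10.64 s or 24.53 s.
The first (ascending) time is 10.64 s.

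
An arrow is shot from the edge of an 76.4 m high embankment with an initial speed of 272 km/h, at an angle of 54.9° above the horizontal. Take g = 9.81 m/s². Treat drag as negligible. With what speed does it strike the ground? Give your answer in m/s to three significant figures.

Convert: 272 km/h = 272/3.6 = 75.56 m/s.
Components: vₓ = 75.56 cos 54.9° = 43.44 m/s, v_y0 = 75.56 sin 54.9° = 61.82 m/s.
Vertical motion (up positive, ground at y = 0): 4.905 t² − (61.82) t − 76.4 = 0, so t = (61.82 + √(61.82² + 2·9.81·76.4)) / 9.81 = (61.82 + 72.94) / 9.81 = 13.74 s.
Vertical velocity at impact: v_y = v_y0 − g t = 61.82 − 9.81 × 13.74 = −72.94 m/s.
Speed: |v| = √(vₓ² + v_y²) = √(43.44² + 72.94²) = 84.90 m/s.

84.9 m/s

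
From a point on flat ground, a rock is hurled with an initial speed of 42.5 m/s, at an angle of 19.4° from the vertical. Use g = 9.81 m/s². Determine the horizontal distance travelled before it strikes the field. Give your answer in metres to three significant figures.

115 m

Components: vₓ = 42.50 sin 19.4° = 14.12 m/s, v_y0 = 42.50 cos 19.4° = 40.09 m/s.
Time aloft: T = 2 v_y0 / g = 2 × 40.09 / 9.81 = 8.173 s.
Horizontal distance R = vₓ T = 14.12 × 8.173 = 115.4 m.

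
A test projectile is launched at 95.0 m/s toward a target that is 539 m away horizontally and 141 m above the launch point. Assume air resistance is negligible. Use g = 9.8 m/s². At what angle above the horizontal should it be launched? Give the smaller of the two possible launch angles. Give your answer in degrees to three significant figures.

34.8°

Trajectory: y = x tanθ − g x² (1 + tan²θ)/(2v₀²). With x = 539, y = 141, v₀ = 95.0, g = 9.80:
157.7 tan²θ − 539 tanθ + (298.7) = 0.
tanθ = [539 ± √(539² − 4 × 157.7 × (298.7))] / (2 × 157.7) = (539 ± 319.4) / 315.5, giving tanθ = 0.6960 or 2.721.
θ = 34.84° or 69.82°; the smaller is 34.84°.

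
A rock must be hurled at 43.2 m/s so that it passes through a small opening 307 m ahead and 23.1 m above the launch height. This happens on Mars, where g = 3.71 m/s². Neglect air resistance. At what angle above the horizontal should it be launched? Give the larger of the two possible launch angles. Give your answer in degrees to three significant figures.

Trajectory: y = x tanθ − g x² (1 + tan²θ)/(2v₀²). With x = 307, y = 23.1, v₀ = 43.2, g = 3.71:
93.68 tan²θ − 307 tanθ + (116.8) = 0.
tanθ = [307 ± √(307² − 4 × 93.68 × (116.8))] / (2 × 93.68) = (307 ± 224.7) / 187.4, giving tanθ = 0.4393 or 2.838.
θ = 23.71° or 70.59°; the larger is 70.59°.

70.6°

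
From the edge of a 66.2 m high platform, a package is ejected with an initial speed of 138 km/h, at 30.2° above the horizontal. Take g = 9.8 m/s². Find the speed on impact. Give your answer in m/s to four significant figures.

Convert: 138 km/h = 138/3.6 = 38.33 m/s.
Resolve: vₓ = 38.33 cos 30.2° = 33.13 m/s and v_y0 = 38.33 sin 30.2° = 19.28 m/s.
The projectile lands when y = 66.2 + (19.28) t − ½·9.80·t² = 0. Positive root: t = (19.28 + √(19.28² + 2·9.80·66.2)) / 9.80 = (19.28 + 40.86) / 9.80 = 6.137 s.
Vertical velocity at impact: v_y = v_y0 − g t = 19.28 − 9.80 × 6.137 = −40.86 m/s.
Speed: |v| = √(vₓ² + v_y²) = √(33.13² + 40.86²) = 52.60 m/s.

52.60 m/s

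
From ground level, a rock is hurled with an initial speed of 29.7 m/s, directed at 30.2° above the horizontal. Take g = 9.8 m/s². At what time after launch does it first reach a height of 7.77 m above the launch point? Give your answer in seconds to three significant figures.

vₓ = 29.70 cos 30.2° = 25.67 m/s; v_y0 = 29.70 sin 30.2° = 14.94 m/s.
Height y(t) = 14.94 t − 4.900 t² = 7.77 gives 4.900 t² − 14.94 t + 7.77 = 0.
Quadratic formula: t = (14.94 ± √70.902) / 9.80 = (14.94 ± 8.420) / 9.80 → t = 0.6652 s or 2.384 s.
The first (ascending) time is 0.6652 s.

0.665 s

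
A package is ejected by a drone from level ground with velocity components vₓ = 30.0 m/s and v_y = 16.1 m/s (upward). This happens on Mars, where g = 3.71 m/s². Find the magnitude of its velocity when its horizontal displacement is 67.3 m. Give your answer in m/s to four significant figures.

30.99 m/s

x = vₓ t ⇒ t = 67.3/30.00 = 2.243 s.
Vertical velocity there: v_y = v_y0 − g t = 16.10 − 3.71 × 2.243 = 7.777 m/s.
Speed: √(vₓ² + v_y²) = √(30.00² + 7.777²) = 30.99 m/s.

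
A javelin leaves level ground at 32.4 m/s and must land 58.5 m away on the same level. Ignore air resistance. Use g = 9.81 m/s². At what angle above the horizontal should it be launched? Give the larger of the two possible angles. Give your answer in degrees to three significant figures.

R = v₀² sin 2θ / g gives sin 2θ = gR/v₀² = 9.81·58.5/32.4² = 0.5467.
2θ = 33.14° or 180° − 33.14° = 146.9°, so θ = 16.57° or 73.43°.
The larger angle is 73.43°.

73.4°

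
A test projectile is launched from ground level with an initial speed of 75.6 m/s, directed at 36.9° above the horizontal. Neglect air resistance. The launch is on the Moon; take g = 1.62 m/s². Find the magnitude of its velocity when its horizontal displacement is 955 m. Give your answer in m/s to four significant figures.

63.62 m/s

Horizontal component vₓ = 75.60 cos 36.9° = 60.46 m/s; vertical v_y0 = 75.60 sin 36.9° = 45.39 m/s.
At x = 955 m, t = x/vₓ = 955/60.46 = 15.80 s.
Vertical velocity there: v_y = v_y0 − g t = 45.39 − 1.62 × 15.80 = 19.80 m/s.
Speed: √(vₓ² + v_y²) = √(60.46² + 19.80²) = 63.62 m/s.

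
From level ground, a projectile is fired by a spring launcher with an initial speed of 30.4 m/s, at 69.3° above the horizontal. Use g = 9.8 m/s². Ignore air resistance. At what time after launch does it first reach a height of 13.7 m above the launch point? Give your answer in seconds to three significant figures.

Resolve: vₓ = 30.40 cos 69.3° = 10.75 m/s and v_y0 = 30.40 sin 69.3° = 28.44 m/s.
Set y = v_y0 t − ½ g t² = 13.7: 4.900 t² − 28.44 t + 13.7 = 0.
t = [28.44 ± √(28.44² − 2·9.80·13.7)] / 9.80 = (28.44 ± 23.24) / 9.80, so t = 0.5302 s or t = 5.273 s.
The first (ascending) time is 0.5302 s.

0.530 s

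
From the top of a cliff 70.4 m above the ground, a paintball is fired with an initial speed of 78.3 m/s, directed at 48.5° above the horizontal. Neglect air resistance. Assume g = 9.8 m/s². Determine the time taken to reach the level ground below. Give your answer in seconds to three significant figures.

13.1 s

Resolve: vₓ = 78.30 cos 48.5° = 51.88 m/s and v_y0 = 78.30 sin 48.5° = 58.64 m/s.
The projectile lands when y = 70.4 + (58.64) t − ½·9.80·t² = 0. Positive root: t = (58.64 + √(58.64² + 2·9.80·70.4)) / 9.80 = (58.64 + 69.42) / 9.80 = 13.07 s.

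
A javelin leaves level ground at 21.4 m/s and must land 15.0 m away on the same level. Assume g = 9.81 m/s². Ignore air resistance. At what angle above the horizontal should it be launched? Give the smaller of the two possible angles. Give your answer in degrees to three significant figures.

9.37°

From R = (v₀²/g) sin 2θ: sin 2θ = 9.81 × 15.0 / 457.96 = 0.3213.
2θ = 18.74° or 180° − 18.74° = 161.3°, so θ = 9.371° or 80.63°.
The smaller angle is 9.371°.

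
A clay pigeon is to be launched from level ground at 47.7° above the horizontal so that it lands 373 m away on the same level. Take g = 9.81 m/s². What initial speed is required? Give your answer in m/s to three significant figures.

60.6 m/s

On level ground R = v₀² sin 2θ / g ⇒ v₀ = √(gR / sin 2θ).
v₀ = √(9.81 × 373 / sin 95.40°) = √(3659 / 0.9956) = √3675.4 = 60.63 m/s.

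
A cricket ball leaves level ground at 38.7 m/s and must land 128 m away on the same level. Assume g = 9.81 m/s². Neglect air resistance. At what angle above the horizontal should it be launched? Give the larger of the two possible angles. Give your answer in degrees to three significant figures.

Level-ground range R = v₀² sin(2θ)/g ⇒ sin(2θ) = gR/v₀² = 9.81 × 128 / 38.7² = 0.8384.
2θ = 56.97° or 180° − 56.97° = 123.0°, so θ = 28.49° or 61.51°.
The larger angle is 61.51°.

61.5°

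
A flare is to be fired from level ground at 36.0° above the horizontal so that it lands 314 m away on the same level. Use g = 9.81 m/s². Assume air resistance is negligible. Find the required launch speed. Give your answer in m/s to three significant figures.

From R = (v₀² / g) sin 2θ: v₀ = √(gR / sin 2θ).
v₀ = √(9.81 × 314 / sin 72.00°) = √(3080 / 0.9511) = √3238.9 = 56.91 m/s.

56.9 m/s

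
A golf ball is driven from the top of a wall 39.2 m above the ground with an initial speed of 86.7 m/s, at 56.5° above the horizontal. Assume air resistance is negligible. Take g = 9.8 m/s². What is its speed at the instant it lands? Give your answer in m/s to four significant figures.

Components: vₓ = 86.70 cos 56.5° = 47.85 m/s, v_y0 = 86.70 sin 56.5° = 72.30 m/s.
The projectile lands when y = 39.2 + (72.30) t − ½·9.80·t² = 0. Positive root: t = (72.30 + √(72.30² + 2·9.80·39.2)) / 9.80 = (72.30 + 77.43) / 9.80 = 15.28 s.
Vertical velocity at impact: v_y = v_y0 − g t = 72.30 − 9.80 × 15.28 = −77.43 m/s.
Speed: |v| = √(vₓ² + v_y²) = √(47.85² + 77.43²) = 91.02 m/s.

91.02 m/s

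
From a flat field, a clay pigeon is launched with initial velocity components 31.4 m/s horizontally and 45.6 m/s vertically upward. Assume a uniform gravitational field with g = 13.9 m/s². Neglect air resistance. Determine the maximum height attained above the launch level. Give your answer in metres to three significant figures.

74.8 m

At the apex v_y = 0, so H = v_y0²/(2g) = 45.60²/27.80 = 74.80 m.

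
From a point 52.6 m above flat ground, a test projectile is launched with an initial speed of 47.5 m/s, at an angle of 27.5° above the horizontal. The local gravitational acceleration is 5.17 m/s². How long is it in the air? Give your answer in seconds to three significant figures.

10.4 s

Components: vₓ = 47.50 cos 27.5° = 42.13 m/s, v_y0 = 47.50 sin 27.5° = 21.93 m/s.
Vertical motion (up positive, ground at y = 0): 2.585 t² − (21.93) t − 52.6 = 0, so t = (21.93 + √(21.93² + 2·5.17·52.6)) / 5.17 = (21.93 + 32.01) / 5.17 = 10.43 s.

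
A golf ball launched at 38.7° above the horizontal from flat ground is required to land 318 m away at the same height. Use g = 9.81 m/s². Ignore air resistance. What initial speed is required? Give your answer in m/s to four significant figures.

56.54 m/s

Level-ground range: R = v₀² sin(2θ)/g, so v₀ = √(gR / sin 2θ).
v₀ = √(9.81 × 318 / sin 77.40°) = √(3120 / 0.9759) = √3196.6 = 56.54 m/s.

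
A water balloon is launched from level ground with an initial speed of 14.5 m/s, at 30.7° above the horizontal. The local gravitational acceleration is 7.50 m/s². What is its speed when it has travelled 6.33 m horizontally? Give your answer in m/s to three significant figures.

Components: vₓ = 14.50 cos 30.7° = 12.47 m/s, v_y0 = 14.50 sin 30.7° = 7.403 m/s.
Time to reach x = 6.33 m: t = x/vₓ = 6.33/12.47 = 0.5077 s.
Vertical velocity there: v_y = v_y0 − g t = 7.403 − 7.50 × 0.5077 = 3.595 m/s.
Speed: √(vₓ² + v_y²) = √(12.47² + 3.595²) = 12.98 m/s.

13.0 m/s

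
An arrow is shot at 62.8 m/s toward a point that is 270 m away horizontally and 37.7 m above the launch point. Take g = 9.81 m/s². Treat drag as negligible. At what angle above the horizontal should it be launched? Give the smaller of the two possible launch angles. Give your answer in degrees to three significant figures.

30.7°

Trajectory: y = x tanθ − g x² (1 + tan²θ)/(2v₀²). With x = 270, y = 37.7, v₀ = 62.8, g = 9.81:
90.67 tan²θ − 270 tanθ + (128.4) = 0.
tanθ = [270 ± √(270² − 4 × 90.67 × (128.4))] / (2 × 90.67) = (270 ± 162.3) / 181.3, giving tanθ = 0.5939 or 2.384.
θ = 30.70° or 67.24°; the smaller is 30.70°.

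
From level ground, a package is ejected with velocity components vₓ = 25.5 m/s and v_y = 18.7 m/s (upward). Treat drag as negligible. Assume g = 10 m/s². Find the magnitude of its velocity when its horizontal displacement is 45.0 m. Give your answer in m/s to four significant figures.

25.52 m/s

x = vₓ t ⇒ t = 45.0/25.50 = 1.765 s.
Vertical velocity there: v_y = v_y0 − g t = 18.70 − 10.0 × 1.765 = 1.053 m/s.
Speed: √(vₓ² + v_y²) = √(25.50² + 1.053²) = 25.52 m/s.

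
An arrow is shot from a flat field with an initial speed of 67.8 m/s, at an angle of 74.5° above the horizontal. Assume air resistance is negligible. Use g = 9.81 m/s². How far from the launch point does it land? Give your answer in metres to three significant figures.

241 m

vₓ = 67.80 cos 74.5° = 18.12 m/s; v_y0 = 67.80 sin 74.5° = 65.33 m/s.
Time aloft: T = 2 v_y0 / g = 2 × 65.33 / 9.81 = 13.32 s.
Range: R = vₓ T = 18.12 × 13.32 = 241.3 m.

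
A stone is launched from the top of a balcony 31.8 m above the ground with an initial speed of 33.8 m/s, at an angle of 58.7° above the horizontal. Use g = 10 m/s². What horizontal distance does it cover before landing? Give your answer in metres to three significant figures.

118 m

vₓ = 33.80 cos 58.7° = 17.56 m/s; v_y0 = 33.80 sin 58.7° = 28.88 m/s.
With up positive and y = 0 at the ground: y(t) = 31.8 + (28.88) t − 5.000 t². Setting y = 0 and taking the positive root: t = [28.88 + √(28.88² + 2·10.0·31.8)] / 10.0 = (28.88 + 38.34) / 10.0 = 6.722 s.
Horizontal distance: R = vₓ t = 17.56 × 6.722 = 118.0 m.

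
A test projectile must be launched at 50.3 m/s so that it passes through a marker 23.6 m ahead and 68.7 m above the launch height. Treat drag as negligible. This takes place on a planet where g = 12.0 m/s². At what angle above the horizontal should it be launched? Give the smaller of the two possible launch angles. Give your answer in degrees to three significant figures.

75.1°

Trajectory: y = x tanθ − g x² (1 + tan²θ)/(2v₀²). With x = 23.6, y = 68.7, v₀ = 50.3, g = 12.0:
1.321 tan²θ − 23.6 tanθ + (70.02) = 0.
tanθ = [23.6 ± √(23.6² − 4 × 1.321 × (70.02))] / (2 × 1.321) = (23.6 ± 13.68) / 2.642, giving tanθ = 3.757 or 14.11.
θ = 75.09° or 85.95°; the smaller is 75.09°.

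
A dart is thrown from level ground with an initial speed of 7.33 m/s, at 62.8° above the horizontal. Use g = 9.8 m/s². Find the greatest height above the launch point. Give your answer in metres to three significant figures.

2.17 m

Resolve: vₓ = 7.330 cos 62.8° = 3.351 m/s and v_y0 = 7.330 sin 62.8° = 6.519 m/s.
Maximum height: H = v_y0² / (2g) = 6.519² / (2 × 9.80) = 2.169 m.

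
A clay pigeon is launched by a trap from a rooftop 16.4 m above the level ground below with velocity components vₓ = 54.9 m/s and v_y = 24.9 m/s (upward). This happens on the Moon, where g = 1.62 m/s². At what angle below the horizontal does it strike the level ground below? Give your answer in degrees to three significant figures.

25.3°

With up positive and y = 0 at the ground: y(t) = 16.4 + (24.90) t − 0.8100 t². Setting y = 0 and taking the positive root: t = [24.90 + √(24.90² + 2·1.62·16.4)] / 1.62 = (24.90 + 25.95) / 1.62 = 31.39 s.
At impact: v_y = v_y0 − g t = −25.95 m/s; vₓ = 54.90 m/s.
Angle below horizontal: arctan(|v_y|/vₓ) = arctan(25.95/54.90) = 25.29°.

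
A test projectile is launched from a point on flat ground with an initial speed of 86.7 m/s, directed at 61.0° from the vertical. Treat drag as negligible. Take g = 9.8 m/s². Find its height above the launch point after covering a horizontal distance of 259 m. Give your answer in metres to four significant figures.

vₓ = 86.70 sin 61.0° = 75.83 m/s; v_y0 = 86.70 cos 61.0° = 42.03 m/s.
x = vₓ t ⇒ t = 259/75.83 = 3.416 s.
Height: y = v_y0 t − ½ g t² = 42.03 × 3.416 − 4.900 × 3.416² = 143.6 − 57.16 = 86.40 m.

86.40 m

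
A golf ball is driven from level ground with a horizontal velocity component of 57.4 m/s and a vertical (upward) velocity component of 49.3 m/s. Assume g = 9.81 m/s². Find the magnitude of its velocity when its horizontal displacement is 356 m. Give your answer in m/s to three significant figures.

x = vₓ t ⇒ t = 356/57.40 = 6.202 s.
Vertical velocity there: v_y = v_y0 − g t = 49.30 − 9.81 × 6.202 = −11.54 m/s.
Speed: √(vₓ² + v_y²) = √(57.40² + 11.54²) = 58.55 m/s.

58.5 m/s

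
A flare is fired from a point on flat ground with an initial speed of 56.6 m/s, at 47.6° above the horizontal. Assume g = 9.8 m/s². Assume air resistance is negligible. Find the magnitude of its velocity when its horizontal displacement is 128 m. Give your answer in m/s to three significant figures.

Components: vₓ = 56.60 cos 47.6° = 38.17 m/s, v_y0 = 56.60 sin 47.6° = 41.80 m/s.
At x = 128 m, t = x/vₓ = 128/38.17 = 3.354 s.
Vertical velocity there: v_y = v_y0 − g t = 41.80 − 9.80 × 3.354 = 8.929 m/s.
Speed: √(vₓ² + v_y²) = √(38.17² + 8.929²) = 39.20 m/s.

39.2 m/s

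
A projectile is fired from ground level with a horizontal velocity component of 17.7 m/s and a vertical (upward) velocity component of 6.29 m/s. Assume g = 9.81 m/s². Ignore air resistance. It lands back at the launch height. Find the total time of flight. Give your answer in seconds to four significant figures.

1.282 s

It returns to y = 0 when t = 2 v_y0 / g = 2(6.290)/9.81 = 1.282 s.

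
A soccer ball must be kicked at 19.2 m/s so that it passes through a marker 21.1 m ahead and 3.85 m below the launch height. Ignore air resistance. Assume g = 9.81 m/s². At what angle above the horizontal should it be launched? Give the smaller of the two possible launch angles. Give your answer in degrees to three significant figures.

Trajectory: y = x tanθ − g x² (1 + tan²θ)/(2v₀²). With x = 21.1, y = −3.85, v₀ = 19.2, g = 9.81:
5.924 tan²θ − 21.1 tanθ + (2.074) = 0.
tanθ = [21.1 ± √(21.1² − 4 × 5.924 × (2.074))] / (2 × 5.924) = (21.1 ± 19.90) / 11.85, giving tanθ = 0.1012 or 3.461.
θ = 5.776° or 73.88°; the smaller is 5.776°.

5.78°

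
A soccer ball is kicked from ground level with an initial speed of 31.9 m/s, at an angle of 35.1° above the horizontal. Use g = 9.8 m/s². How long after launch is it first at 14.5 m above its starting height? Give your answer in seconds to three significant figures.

Components: vₓ = 31.90 cos 35.1° = 26.10 m/s, v_y0 = 31.90 sin 35.1° = 18.34 m/s.
Require v_y0 t − ½ g t² = 14.5, i.e. 4.900 t² − 18.34 t + 14.5 = 0.
t = [18.34 ± √(18.34² − 2·9.80·14.5)] / 9.80 = (18.34 ± 7.229) / 9.80, so t = 1.134 s or t = 2.609 s.
The first (ascending) time is 1.134 s.

1.13 s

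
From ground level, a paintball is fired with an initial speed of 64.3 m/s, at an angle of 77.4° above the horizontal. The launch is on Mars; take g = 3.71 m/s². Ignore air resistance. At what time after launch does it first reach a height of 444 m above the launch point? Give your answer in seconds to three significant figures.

10.1 s

vₓ = 64.30 cos 77.4° = 14.03 m/s; v_y0 = 64.30 sin 77.4° = 62.75 m/s.
Require v_y0 t − ½ g t² = 444, i.e. 1.855 t² − 62.75 t + 444 = 0.
t = [62.75 ± √(62.75² − 2·3.71·444)] / 3.71 = (62.75 ± 25.36) / 3.71, so t = 10.08 s or t = 23.75 s.
The first (ascending) time is 10.08 s.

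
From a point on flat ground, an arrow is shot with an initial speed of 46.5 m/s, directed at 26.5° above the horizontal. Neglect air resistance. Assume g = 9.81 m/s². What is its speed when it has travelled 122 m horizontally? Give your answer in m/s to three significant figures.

Components: vₓ = 46.50 cos 26.5° = 41.61 m/s, v_y0 = 46.50 sin 26.5° = 20.75 m/s.
Time to reach x = 122 m: t = x/vₓ = 122/41.61 = 2.932 s.
Vertical velocity there: v_y = v_y0 − g t = 20.75 − 9.81 × 2.932 = −8.012 m/s.
Speed: √(vₓ² + v_y²) = √(41.61² + 8.012²) = 42.38 m/s.

42.4 m/s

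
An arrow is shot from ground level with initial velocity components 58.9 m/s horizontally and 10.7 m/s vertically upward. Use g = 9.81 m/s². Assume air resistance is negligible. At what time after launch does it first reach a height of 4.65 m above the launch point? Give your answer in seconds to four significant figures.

Height y(t) = 10.70 t − 4.905 t² = 4.65 gives 4.905 t² − 10.70 t + 4.65 = 0.
Quadratic formula: t = (10.70 ± √23.257) / 9.81 = (10.70 ± 4.823) / 9.81 → t = 0.5991 s or 1.582 s.
The first (ascending) time is 0.5991 s.

0.5991 s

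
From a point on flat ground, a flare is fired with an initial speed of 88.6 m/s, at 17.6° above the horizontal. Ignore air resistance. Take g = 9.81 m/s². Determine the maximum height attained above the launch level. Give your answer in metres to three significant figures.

Components: vₓ = 88.60 cos 17.6° = 84.45 m/s, v_y0 = 88.60 sin 17.6° = 26.79 m/s.
At the apex v_y = 0, so H = v_y0²/(2g) = 26.79²/19.62 = 36.58 m.

36.6 m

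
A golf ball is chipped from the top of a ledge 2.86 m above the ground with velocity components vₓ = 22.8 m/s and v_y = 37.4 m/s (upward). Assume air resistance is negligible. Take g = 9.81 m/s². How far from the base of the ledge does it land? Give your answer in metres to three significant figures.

176 m

With up positive and y = 0 at the ground: y(t) = 2.86 + (37.40) t − 4.905 t². Setting y = 0 and taking the positive root: t = [37.40 + √(37.40² + 2·9.81·2.86)] / 9.81 = (37.40 + 38.14) / 9.81 = 7.701 s.
Horizontal distance: R = vₓ t = 22.80 × 7.701 = 175.6 m.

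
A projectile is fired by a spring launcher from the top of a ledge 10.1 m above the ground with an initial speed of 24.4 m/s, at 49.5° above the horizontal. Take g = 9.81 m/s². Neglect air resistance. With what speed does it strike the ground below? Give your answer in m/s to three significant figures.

Resolve: vₓ = 24.40 cos 49.5° = 15.85 m/s and v_y0 = 24.40 sin 49.5° = 18.55 m/s.
With up positive and y = 0 at the ground: y(t) = 10.1 + (18.55) t − 4.905 t². Setting y = 0 and taking the positive root: t = [18.55 + √(18.55² + 2·9.81·10.1)] / 9.81 = (18.55 + 23.29) / 9.81 = 4.265 s.
Vertical velocity at impact: v_y = v_y0 − g t = 18.55 − 9.81 × 4.265 = −23.29 m/s.
Speed: |v| = √(vₓ² + v_y²) = √(15.85² + 23.29²) = 28.17 m/s.

28.2 m/s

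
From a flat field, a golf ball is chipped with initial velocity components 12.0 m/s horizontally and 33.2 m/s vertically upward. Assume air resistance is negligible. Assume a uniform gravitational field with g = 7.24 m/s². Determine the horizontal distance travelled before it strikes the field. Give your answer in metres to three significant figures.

Flight time T = 2 v_y0 / g = 9.171 s.
Range: R = vₓ T = 12.00 × 9.171 = 110.1 m.

110 m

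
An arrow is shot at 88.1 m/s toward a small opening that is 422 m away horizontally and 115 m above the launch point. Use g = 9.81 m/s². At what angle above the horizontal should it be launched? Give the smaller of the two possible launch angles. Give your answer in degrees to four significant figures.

Trajectory: y = x tanθ − g x² (1 + tan²θ)/(2v₀²). With x = 422, y = 115, v₀ = 88.1, g = 9.81:
112.5 tan²θ − 422 tanθ + (227.5) = 0.
tanθ = [422 ± √(422² − 4 × 112.5 × (227.5))] / (2 × 112.5) = (422 ± 275.1) / 225.1, giving tanθ = 0.6529 or 3.097.
θ = 33.14° or 72.10°; the smaller is 33.14°.

33.14°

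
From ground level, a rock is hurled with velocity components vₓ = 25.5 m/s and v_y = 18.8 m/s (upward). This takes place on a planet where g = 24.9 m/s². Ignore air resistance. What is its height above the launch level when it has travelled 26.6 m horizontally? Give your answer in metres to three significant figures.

6.06 m

x = vₓ t ⇒ t = 26.6/25.50 = 1.043 s.
Height: y = v_y0 t − ½ g t² = 18.80 × 1.043 − 12.45 × 1.043² = 19.61 − 13.55 = 6.064 m.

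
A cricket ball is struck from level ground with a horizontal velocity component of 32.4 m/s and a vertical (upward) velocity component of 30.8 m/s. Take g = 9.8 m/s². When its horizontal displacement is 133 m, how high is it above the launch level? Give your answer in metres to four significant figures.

43.86 m

Time to reach x = 133 m: t = x/vₓ = 133/32.40 = 4.105 s.
Height: y = v_y0 t − ½ g t² = 30.80 × 4.105 − 4.900 × 4.105² = 126.4 − 82.57 = 43.86 m.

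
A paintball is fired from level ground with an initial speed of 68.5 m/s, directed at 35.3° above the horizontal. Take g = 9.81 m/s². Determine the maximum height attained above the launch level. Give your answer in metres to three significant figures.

79.9 m

vₓ = 68.50 cos 35.3° = 55.91 m/s; v_y0 = 68.50 sin 35.3° = 39.58 m/s.
Maximum height: H = v_y0² / (2g) = 39.58² / (2 × 9.81) = 79.86 m.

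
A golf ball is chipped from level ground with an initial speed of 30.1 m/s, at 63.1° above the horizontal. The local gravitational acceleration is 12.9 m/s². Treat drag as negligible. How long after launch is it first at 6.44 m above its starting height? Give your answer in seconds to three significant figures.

0.256 s

Resolve: vₓ = 30.10 cos 63.1° = 13.62 m/s and v_y0 = 30.10 sin 63.1° = 26.84 m/s.
Height y(t) = 26.84 t − 6.450 t² = 6.44 gives 6.450 t² − 26.84 t + 6.44 = 0.
Quadratic formula: t = (26.84 ± √554.40) / 12.9 = (26.84 ± 23.55) / 12.9 → t = 0.2556 s or 3.906 s.
The first (ascending) time is 0.2556 s.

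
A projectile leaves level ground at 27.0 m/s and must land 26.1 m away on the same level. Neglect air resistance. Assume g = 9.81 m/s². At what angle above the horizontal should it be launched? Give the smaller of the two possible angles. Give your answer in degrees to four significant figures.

R = v₀² sin 2θ / g gives sin 2θ = gR/v₀² = 9.81·26.1/27.0² = 0.3512.
2θ = 20.56° or 180° − 20.56° = 159.4°, so θ = 10.28° or 79.72°.
The smaller angle is 10.28°.

10.28°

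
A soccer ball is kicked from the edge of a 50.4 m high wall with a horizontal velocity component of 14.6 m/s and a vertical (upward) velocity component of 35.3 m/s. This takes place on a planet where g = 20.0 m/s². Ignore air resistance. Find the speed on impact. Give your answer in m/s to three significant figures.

59.0 m/s

With up positive and y = 0 at the ground: y(t) = 50.4 + (35.30) t − 10.00 t². Setting y = 0 and taking the positive root: t = [35.30 + √(35.30² + 2·20.0·50.4)] / 20.0 = (35.30 + 57.11) / 20.0 = 4.621 s.
Vertical velocity at impact: v_y = v_y0 − g t = 35.30 − 20.0 × 4.621 = −57.11 m/s.
Speed: |v| = √(vₓ² + v_y²) = √(14.60² + 57.11²) = 58.95 m/s.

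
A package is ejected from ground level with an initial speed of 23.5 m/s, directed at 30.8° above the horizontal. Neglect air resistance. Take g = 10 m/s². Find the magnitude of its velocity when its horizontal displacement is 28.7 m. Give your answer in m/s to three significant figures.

Resolve: vₓ = 23.50 cos 30.8° = 20.19 m/s and v_y0 = 23.50 sin 30.8° = 12.03 m/s.
At x = 28.7 m, t = x/vₓ = 28.7/20.19 = 1.422 s.
Vertical velocity there: v_y = v_y0 − g t = 12.03 − 10.0 × 1.422 = −2.185 m/s.
Speed: √(vₓ² + v_y²) = √(20.19² + 2.185²) = 20.30 m/s.

20.3 m/s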